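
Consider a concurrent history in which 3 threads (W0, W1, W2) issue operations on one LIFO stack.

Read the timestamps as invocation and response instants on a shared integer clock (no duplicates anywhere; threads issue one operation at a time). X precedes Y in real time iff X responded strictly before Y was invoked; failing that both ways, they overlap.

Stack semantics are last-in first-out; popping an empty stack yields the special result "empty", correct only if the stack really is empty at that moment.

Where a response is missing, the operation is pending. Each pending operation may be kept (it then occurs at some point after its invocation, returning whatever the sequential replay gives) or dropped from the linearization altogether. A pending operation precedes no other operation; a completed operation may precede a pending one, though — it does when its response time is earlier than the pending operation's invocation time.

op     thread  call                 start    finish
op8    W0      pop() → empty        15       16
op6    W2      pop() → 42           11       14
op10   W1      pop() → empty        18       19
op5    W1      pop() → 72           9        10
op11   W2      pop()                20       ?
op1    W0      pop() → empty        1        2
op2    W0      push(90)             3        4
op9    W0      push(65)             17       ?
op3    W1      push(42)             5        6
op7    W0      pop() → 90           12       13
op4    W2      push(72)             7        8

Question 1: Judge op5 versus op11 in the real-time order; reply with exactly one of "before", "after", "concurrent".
op5 spans [9,10], op11 spans [20,…)
resp(op5)=10 < inv(op11)=20

before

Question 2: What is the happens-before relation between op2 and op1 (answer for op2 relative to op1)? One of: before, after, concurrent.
op2 spans [3,4], op1 spans [1,2]
resp(op1)=2 < inv(op2)=3

after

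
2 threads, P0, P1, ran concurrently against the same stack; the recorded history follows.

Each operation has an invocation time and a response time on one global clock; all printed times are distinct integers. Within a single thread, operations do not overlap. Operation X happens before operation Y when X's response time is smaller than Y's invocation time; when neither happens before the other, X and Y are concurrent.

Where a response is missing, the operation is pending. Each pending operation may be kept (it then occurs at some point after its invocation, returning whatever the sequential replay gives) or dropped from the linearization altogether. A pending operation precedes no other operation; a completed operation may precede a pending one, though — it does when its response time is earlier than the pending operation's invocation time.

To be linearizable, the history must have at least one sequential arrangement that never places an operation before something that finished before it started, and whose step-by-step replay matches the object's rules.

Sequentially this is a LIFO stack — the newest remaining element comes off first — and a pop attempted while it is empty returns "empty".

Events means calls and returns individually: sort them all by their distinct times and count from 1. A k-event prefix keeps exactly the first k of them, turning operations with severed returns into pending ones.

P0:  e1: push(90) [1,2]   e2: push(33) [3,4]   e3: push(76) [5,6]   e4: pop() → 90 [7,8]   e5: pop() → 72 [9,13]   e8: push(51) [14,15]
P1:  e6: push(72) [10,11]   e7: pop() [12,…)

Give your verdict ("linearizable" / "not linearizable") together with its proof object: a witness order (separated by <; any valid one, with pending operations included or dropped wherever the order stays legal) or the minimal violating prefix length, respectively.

not linearizable — minimal violating prefix: 8 events

cut after 7 events: linearizable; cut after 8 events (e4 responds, time 8): not linearizable
one real-time candidate order over the 4 completed operations — the stack replay rejects it
e.g. e1, e2, e3, e4: illegal at step 4, since e4 pop() → 90 cannot apply there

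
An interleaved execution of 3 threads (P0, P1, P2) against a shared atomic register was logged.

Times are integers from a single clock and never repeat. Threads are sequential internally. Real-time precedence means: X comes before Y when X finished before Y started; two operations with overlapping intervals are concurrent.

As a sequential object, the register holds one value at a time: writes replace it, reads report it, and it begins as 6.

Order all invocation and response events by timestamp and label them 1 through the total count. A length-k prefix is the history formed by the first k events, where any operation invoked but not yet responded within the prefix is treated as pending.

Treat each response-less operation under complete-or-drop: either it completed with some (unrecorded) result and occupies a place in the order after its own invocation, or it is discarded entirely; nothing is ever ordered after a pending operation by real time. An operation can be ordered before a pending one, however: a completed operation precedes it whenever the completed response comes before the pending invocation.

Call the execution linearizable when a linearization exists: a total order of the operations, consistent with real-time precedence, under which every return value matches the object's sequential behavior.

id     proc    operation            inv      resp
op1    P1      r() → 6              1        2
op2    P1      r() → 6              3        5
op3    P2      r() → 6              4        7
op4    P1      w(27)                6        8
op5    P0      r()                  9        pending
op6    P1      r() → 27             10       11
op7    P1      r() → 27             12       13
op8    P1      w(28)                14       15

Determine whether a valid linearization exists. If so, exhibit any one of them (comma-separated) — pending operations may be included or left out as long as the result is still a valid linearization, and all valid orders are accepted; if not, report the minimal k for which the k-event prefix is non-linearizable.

step 1: op1 r() → 6 — value 6
step 2: op2 r() → 6 — value 6
step 3: op3 r() → 6 — value 6
step 4: op4 w(27) — value 27
step 5: op5 r() (pending, included) — value 27
step 6: op6 r() → 27 — value 27
step 7: op7 r() → 27 — value 27
step 8: op8 w(28) — value 28

linearizable — witness: op1, op2, op3, op4, op5, op6, op7, op8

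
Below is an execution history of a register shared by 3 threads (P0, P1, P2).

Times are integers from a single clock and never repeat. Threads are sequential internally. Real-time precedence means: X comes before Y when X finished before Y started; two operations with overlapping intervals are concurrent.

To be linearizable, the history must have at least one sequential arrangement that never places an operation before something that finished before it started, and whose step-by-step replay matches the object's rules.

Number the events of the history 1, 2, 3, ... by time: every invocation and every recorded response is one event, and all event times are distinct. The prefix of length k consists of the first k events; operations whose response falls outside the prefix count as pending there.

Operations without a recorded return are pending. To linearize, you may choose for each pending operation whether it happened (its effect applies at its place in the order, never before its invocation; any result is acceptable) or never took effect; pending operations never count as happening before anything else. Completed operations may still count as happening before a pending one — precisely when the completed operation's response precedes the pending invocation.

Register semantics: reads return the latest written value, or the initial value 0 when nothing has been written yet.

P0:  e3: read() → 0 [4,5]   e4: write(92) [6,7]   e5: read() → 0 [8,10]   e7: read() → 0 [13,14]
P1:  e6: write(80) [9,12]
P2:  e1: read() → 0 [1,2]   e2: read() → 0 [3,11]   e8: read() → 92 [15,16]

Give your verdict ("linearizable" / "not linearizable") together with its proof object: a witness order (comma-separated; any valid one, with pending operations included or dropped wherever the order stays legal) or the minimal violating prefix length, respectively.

not linearizable — minimal violating prefix: 10 events

prefix check: 1..9 passes, 1..10 fails once e5's time-10 response joins
exhaustive check: the 4 completed register ops admit one real-time order; illegal
no escape via the 2 pending operations (e2, e6): every completion choice fails
for example e1, e3, e4, e5 (pending dropped) fails at step 4: e5 read() → 0 is not legal there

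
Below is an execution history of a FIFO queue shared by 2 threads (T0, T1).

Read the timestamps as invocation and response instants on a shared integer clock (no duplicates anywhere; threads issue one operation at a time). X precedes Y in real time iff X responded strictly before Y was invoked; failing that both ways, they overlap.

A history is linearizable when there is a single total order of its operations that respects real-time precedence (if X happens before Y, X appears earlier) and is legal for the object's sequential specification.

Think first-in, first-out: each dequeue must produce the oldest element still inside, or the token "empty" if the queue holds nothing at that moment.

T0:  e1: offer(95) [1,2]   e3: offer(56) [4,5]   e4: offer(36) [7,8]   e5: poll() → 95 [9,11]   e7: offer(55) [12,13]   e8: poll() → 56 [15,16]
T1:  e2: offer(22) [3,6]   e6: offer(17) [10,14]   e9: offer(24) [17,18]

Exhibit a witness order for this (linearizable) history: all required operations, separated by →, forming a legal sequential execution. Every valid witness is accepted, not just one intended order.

after step 1 (e1 offer(95)): queue <95>
after step 2 (e3 offer(56)): queue <95,56>
after step 3 (e2 offer(22)): queue <95,56,22>
after step 4 (e4 offer(36)): queue <95,56,22,36>
after step 5 (e5 poll() → 95): queue <56,22,36>
after step 6 (e6 offer(17)): queue <56,22,36,17>
after step 7 (e7 offer(55)): queue <56,22,36,17,55>
after step 8 (e8 poll() → 56): queue <22,36,17,55>
after step 9 (e9 offer(24)): queue <22,36,17,55,24>

e1 → e3 → e2 → e4 → e5 → e6 → e7 → e8 → e9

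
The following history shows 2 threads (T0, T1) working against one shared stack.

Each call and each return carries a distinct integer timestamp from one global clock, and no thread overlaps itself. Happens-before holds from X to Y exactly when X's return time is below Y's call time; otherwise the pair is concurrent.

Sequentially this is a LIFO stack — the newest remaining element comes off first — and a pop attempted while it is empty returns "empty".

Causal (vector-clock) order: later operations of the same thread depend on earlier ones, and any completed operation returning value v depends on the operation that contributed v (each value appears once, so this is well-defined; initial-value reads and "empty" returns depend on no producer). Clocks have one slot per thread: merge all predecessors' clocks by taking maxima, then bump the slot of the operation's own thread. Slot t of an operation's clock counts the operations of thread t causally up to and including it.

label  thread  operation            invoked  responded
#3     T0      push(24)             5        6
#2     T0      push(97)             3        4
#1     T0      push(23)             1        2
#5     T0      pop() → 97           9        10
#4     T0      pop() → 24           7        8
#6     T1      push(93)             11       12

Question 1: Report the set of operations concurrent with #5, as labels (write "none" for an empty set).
Answer: none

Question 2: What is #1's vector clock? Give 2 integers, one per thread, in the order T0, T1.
Answer: (1, 0)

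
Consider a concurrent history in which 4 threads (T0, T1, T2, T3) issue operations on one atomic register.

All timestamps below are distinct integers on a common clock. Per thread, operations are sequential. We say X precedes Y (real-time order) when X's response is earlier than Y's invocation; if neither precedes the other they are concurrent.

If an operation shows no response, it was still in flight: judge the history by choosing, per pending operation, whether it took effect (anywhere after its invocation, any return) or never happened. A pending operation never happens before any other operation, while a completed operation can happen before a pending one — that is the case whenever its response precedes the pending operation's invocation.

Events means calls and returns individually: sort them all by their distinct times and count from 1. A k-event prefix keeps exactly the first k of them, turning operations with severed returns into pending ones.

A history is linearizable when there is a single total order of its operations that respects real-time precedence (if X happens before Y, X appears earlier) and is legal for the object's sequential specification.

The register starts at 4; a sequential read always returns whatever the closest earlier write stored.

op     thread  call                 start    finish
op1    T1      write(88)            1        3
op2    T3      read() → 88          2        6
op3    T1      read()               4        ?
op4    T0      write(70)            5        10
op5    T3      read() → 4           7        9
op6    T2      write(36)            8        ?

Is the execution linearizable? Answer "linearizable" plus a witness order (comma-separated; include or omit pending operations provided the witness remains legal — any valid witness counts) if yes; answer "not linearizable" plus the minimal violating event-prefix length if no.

the violation lands at event 9, op5's response at time 9: events 1..8 linearize, events 1..9 do not
2 orders of the 3 completed atomic register ops respect real time; none is legal
no escape via the 3 pending operations (op3, op4, op6): every completion choice fails
one such order, op1, op2, op5 (pending dropped), breaks at step 3 where op5 read() → 4 is illegal
one such order, op2, op1, op5 (pending dropped), breaks at step 1 where op2 read() → 88 is illegal

not linearizable — minimal violating prefix: 9 events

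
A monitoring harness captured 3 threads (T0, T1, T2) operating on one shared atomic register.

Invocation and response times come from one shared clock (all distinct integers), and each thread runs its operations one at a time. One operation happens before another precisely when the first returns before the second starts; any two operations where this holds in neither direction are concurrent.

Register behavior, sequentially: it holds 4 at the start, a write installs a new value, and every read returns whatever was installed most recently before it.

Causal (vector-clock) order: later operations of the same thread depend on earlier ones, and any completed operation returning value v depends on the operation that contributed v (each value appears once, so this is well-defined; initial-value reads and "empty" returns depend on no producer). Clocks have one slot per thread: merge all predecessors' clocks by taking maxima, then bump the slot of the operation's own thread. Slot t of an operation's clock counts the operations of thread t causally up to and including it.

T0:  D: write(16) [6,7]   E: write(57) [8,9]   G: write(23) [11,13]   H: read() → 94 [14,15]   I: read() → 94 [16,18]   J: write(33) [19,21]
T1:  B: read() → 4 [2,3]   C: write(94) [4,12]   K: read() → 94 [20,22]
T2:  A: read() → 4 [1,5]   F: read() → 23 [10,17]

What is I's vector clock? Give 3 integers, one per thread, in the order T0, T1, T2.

(5, 2, 0)

A (invocation 1): nothing precedes it; T2's component alone gives (0, 0, 1)
B (invocation 2): nothing precedes it; T1's component alone gives (0, 1, 0)
D (invocation 6): nothing precedes it; T0's component alone gives (1, 0, 0)
invoked at 4, C merges VC(B)=(0, 1, 0) and bumps T1's slot → (0, 2, 0)
invoked at 8, E merges VC(D)=(1, 0, 0) and bumps T0's slot → (2, 0, 0)
invoked at 20, K merges VC(C)=(0, 2, 0) and bumps T1's slot → (0, 3, 0)
invoked at 11, G merges VC(E)=(2, 0, 0) and bumps T0's slot → (3, 0, 0)
invoked at 10, F merges VC(A)=(0, 0, 1), VC(G)=(3, 0, 0) and bumps T2's slot → (3, 0, 2)
invoked at 14, H merges VC(C)=(0, 2, 0), VC(G)=(3, 0, 0) and bumps T0's slot → (4, 2, 0)
invoked at 16, I merges VC(C)=(0, 2, 0), VC(H)=(4, 2, 0) and bumps T0's slot → (5, 2, 0)
invoked at 19, J merges VC(I)=(5, 2, 0) and bumps T0's slot → (6, 2, 0)
target: VC(I) = (5, 2, 0)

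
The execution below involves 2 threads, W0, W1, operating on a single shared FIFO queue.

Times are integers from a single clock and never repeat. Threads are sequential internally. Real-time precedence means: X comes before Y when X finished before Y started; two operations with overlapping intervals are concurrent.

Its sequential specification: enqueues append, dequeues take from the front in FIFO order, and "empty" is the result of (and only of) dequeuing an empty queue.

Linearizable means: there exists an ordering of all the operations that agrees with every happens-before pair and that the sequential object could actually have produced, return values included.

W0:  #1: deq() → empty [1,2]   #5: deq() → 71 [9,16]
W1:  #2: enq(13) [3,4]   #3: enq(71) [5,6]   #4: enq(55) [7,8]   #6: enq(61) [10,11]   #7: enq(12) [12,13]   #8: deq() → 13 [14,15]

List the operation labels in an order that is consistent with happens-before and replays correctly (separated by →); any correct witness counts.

1. #1 deq() → empty, leaving queue <>
2. #2 enq(13), leaving queue <13>
3. #3 enq(71), leaving queue <13,71>
4. #4 enq(55), leaving queue <13,71,55>
5. #6 enq(61), leaving queue <13,71,55,61>
6. #7 enq(12), leaving queue <13,71,55,61,12>
7. #8 deq() → 13, leaving queue <71,55,61,12>
8. #5 deq() → 71, leaving queue <55,61,12>

#1 → #2 → #3 → #4 → #6 → #7 → #8 → #5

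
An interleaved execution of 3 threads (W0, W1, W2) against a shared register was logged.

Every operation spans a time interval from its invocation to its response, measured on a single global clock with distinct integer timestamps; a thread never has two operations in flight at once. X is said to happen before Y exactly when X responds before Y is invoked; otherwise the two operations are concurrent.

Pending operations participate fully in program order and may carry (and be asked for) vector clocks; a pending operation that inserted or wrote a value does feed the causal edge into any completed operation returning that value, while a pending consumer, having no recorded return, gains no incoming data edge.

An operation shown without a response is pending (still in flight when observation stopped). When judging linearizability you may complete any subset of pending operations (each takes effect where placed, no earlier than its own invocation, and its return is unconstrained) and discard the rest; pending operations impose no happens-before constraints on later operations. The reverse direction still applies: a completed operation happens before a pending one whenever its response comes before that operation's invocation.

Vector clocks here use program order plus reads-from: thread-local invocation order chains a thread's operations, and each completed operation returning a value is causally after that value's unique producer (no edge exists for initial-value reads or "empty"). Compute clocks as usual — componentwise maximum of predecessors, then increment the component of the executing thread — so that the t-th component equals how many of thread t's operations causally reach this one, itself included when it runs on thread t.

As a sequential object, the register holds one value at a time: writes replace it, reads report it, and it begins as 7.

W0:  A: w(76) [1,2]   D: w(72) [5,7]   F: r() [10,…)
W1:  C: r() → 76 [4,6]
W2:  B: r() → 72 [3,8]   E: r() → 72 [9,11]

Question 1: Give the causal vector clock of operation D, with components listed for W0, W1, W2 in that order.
root op A, invoked 1: fresh clock plus W0's own tick → (1, 0, 0)
C, invoked 4, takes VC(A)=(1, 0, 0) under max, adds 1 for W1 → (1, 1, 0)
D, invoked 5, takes VC(A)=(1, 0, 0) under max, adds 1 for W0 → (2, 0, 0)
B, invoked 3, takes VC(D)=(2, 0, 0) under max, adds 1 for W2 → (2, 0, 1)
F, invoked 10, takes VC(D)=(2, 0, 0) under max, adds 1 for W0 → (3, 0, 0)
E, invoked 9, takes VC(B)=(2, 0, 1), VC(D)=(2, 0, 0) under max, adds 1 for W2 → (2, 0, 2)
target: VC(D) = (2, 0, 0)

(2, 0, 0)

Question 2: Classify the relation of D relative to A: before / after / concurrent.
D spans [5,7], A spans [1,2]
resp(A)=2 < inv(D)=5

after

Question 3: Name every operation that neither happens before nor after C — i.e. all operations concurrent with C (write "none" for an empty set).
overlap test against C [4,6]: concurrent iff the interval meets 4..6
A [1,2]: before
B [3,8]: concurrent
D [5,7]: concurrent
E [9,11]: after
F [10,…): after

B, D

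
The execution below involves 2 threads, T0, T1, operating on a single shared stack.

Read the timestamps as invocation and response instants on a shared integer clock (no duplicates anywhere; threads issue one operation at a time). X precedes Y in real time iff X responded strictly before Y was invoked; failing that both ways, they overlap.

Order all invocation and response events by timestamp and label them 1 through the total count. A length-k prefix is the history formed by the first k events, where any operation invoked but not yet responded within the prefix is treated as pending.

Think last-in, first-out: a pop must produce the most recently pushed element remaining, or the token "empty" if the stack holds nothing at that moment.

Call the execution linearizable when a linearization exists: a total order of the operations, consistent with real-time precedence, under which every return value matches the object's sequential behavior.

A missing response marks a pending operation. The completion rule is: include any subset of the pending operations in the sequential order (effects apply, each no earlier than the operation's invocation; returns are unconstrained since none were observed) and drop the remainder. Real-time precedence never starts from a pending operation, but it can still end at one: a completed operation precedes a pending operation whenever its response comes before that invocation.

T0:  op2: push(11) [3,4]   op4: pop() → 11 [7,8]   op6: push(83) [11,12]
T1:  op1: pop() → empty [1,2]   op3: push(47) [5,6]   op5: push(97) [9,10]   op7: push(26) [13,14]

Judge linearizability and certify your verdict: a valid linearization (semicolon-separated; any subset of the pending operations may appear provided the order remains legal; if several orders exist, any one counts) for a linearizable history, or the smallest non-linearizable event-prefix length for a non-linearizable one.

not linearizable — minimal violating prefix: 8 events

prefix check: 1..7 passes, 1..8 fails once op4's time-8 response joins
exactly one order of the 4 completed ops respects real time; the stack replay fails
sample order op1, op2, op3, op4 stalls at step 4 — op4 pop() → 11 has no legal effect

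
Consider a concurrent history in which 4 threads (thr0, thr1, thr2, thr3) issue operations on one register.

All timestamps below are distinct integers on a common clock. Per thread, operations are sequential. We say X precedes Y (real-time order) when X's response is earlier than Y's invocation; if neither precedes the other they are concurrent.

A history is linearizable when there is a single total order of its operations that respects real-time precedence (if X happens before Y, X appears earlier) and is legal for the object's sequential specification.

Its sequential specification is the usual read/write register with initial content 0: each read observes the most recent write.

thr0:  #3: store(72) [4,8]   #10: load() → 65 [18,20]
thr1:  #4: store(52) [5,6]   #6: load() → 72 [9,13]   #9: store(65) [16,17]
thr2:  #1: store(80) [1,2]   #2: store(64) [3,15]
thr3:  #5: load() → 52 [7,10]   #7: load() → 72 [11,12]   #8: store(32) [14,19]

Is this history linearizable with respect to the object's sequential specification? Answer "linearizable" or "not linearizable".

linearizable

witness order: #1, #2, #4, #5, #3, #6, #7, #8, #9, #10
step 1: #1 store(80) — value 80
step 2: #2 store(64) — value 64
step 3: #4 store(52) — value 52
step 4: #5 load() → 52 — value 52
step 5: #3 store(72) — value 72
step 6: #6 load() → 72 — value 72
step 7: #7 load() → 72 — value 72
step 8: #8 store(32) — value 32
step 9: #9 store(65) — value 65
step 10: #10 load() → 65 — value 65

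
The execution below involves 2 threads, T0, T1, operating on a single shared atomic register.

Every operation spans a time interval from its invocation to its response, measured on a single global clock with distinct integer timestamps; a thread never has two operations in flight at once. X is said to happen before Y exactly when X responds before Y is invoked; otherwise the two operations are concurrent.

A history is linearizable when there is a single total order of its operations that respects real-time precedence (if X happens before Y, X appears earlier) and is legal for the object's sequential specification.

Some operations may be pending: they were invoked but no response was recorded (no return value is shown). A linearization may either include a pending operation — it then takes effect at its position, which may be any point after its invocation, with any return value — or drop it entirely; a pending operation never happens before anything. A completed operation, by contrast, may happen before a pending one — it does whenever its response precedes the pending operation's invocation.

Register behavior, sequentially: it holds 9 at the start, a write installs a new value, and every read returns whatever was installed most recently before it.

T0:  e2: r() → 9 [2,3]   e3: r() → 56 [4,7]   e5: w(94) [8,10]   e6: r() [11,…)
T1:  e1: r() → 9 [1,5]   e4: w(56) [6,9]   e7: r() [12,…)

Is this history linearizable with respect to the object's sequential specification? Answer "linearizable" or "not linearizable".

a witness: e1, e2, e4, e3, e5
after step 1 (e1 r() → 9): value 9
after step 2 (e2 r() → 9): value 9
after step 3 (e4 w(56)): value 56
after step 4 (e3 r() → 56): value 56
after step 5 (e5 w(94)): value 94

linearizable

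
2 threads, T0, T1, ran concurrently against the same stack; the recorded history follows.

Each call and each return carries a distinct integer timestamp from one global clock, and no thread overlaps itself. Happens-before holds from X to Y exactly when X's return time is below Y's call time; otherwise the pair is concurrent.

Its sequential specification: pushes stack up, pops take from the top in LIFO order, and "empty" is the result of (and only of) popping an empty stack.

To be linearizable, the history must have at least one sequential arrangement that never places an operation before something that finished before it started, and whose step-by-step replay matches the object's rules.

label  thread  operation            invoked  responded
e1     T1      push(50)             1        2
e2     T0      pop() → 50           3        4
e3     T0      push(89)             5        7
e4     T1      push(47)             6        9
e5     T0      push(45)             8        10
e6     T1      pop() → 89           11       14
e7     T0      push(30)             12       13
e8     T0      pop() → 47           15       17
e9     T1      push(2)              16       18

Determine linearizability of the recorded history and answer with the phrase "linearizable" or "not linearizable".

already the first 14 events (up to e6's response at time 14) admit no linearization; the first 13 still do
real-time-consistent orders of the 7 completed operations: 6 — all fail the stack replay
take e1, e2, e3, e4, e5, e6, e7: step 6 already fails, because e6 pop() → 89 cannot occur there
take e1, e2, e3, e4, e5, e7, e6: step 7 already fails, because e6 pop() → 89 cannot occur there

not linearizable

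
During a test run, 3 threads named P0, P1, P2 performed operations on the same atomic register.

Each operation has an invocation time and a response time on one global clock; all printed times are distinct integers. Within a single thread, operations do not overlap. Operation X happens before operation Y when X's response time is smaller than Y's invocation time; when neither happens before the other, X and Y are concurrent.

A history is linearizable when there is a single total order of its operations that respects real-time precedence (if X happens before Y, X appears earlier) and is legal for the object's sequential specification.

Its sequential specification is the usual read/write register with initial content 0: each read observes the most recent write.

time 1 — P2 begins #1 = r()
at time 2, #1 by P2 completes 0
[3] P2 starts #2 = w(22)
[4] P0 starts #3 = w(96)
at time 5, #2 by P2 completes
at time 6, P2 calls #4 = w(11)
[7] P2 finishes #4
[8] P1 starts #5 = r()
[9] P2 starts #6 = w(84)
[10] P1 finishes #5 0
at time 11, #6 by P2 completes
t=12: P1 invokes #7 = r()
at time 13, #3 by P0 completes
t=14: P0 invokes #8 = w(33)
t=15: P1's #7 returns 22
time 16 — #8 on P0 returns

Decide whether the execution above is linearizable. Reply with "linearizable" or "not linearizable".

already the first 10 events (up to #5's response at time 10) admit no linearization; the first 9 still do
the sole real-time-consistent order of 4 completed operations fails the atomic register replay
no completion choice of the 2 pending operations (#3, #6) rescues it — every subset was tried
for example #1, #2, #4, #5 (pending dropped) fails at step 4: #5 r() → 0 is not legal there

not linearizable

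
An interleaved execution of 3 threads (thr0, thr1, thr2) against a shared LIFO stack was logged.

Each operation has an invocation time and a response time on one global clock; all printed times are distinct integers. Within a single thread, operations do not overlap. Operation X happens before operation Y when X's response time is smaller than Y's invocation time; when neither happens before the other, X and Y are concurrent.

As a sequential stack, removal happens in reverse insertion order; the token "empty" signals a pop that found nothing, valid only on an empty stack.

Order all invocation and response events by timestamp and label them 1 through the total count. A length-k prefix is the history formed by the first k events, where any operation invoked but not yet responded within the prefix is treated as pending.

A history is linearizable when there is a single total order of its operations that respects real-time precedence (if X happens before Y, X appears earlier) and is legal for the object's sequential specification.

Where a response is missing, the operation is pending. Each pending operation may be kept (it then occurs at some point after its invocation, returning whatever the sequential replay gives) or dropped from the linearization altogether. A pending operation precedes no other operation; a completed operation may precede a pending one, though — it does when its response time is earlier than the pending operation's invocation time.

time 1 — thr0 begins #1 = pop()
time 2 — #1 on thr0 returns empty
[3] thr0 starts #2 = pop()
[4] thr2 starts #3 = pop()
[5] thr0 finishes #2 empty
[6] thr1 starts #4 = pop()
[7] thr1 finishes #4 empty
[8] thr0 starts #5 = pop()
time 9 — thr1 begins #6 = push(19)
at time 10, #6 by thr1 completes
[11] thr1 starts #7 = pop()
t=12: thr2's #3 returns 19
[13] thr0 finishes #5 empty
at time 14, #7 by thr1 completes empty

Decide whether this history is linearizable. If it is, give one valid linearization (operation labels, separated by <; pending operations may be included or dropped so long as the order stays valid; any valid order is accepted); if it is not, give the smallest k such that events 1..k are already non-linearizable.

linearizable — witness: #1 < #2 < #4 < #5 < #6 < #3 < #7

1. #1 pop() → empty, leaving stack <>
2. #2 pop() → empty, leaving stack <>
3. #4 pop() → empty, leaving stack <>
4. #5 pop() → empty, leaving stack <>
5. #6 push(19), leaving stack <19>
6. #3 pop() → 19, leaving stack <>
7. #7 pop() → empty, leaving stack <>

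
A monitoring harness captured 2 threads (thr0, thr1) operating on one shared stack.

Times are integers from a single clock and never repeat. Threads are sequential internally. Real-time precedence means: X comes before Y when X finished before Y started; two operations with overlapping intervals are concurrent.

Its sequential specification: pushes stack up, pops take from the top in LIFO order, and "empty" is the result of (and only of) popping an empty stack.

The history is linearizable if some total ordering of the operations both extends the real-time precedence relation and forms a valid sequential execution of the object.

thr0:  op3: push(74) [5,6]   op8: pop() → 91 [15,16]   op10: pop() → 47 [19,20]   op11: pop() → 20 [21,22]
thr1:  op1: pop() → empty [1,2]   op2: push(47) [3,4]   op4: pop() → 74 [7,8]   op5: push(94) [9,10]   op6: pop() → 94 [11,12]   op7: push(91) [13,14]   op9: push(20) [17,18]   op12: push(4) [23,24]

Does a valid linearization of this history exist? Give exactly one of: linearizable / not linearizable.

through event 19 a valid linearization exists; event 20 (op10 responding at time 20) ends that
a single order respects real time; the 10 completed stack operations fail replay along it
for example op1, op2, op3, op4, op5, op6, op7, op8, op9, op10 fails at step 10: op10 pop() → 47 is not legal there

not linearizable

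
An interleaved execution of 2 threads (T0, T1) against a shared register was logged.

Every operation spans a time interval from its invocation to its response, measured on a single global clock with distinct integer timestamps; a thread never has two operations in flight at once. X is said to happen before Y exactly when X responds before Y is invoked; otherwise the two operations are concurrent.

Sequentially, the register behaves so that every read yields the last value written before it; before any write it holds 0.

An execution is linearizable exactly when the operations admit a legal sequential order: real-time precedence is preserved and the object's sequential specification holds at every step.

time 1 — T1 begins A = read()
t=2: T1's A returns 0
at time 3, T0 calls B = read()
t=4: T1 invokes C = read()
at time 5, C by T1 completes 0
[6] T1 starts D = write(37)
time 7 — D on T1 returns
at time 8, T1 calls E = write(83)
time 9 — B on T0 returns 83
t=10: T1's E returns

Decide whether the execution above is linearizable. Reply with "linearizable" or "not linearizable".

linearizable

a witness: A, C, D, E, B
1. A read() → 0, leaving value 0
2. C read() → 0, leaving value 0
3. D write(37), leaving value 37
4. E write(83), leaving value 83
5. B read() → 83, leaving value 83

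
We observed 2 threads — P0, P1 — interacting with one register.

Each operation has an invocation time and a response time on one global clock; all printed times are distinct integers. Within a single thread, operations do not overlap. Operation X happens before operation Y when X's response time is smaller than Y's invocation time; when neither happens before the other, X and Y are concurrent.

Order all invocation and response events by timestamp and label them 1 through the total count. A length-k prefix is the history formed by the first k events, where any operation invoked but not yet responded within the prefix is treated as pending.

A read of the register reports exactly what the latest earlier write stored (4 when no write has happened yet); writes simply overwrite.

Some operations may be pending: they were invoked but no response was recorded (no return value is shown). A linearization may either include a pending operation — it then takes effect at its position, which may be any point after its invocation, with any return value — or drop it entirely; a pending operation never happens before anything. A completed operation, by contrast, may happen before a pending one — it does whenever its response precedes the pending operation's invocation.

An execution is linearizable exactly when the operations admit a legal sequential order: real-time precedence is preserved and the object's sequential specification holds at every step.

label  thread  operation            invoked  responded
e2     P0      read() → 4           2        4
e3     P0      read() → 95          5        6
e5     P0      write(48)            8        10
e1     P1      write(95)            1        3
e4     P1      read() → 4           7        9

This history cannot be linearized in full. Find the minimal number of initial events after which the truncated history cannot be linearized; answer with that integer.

events 1..8 are linearizable; a witness order is e2, e1, e3:
after step 1 (e2 read() → 4): value 4
after step 2 (e1 write(95)): value 95
after step 3 (e3 read() → 95): value 95
with event 9 included (e4 responding at time 9), all real-time-consistent orders fail
completion choices over the 1 pending operation (e5) were checked; none helps
e.g. e1, e2, e3, e4 (pending dropped): illegal at step 2, since e2 read() → 4 cannot apply there
e.g. e2, e1, e3, e4 (pending dropped): illegal at step 4, since e4 read() → 4 cannot apply there

9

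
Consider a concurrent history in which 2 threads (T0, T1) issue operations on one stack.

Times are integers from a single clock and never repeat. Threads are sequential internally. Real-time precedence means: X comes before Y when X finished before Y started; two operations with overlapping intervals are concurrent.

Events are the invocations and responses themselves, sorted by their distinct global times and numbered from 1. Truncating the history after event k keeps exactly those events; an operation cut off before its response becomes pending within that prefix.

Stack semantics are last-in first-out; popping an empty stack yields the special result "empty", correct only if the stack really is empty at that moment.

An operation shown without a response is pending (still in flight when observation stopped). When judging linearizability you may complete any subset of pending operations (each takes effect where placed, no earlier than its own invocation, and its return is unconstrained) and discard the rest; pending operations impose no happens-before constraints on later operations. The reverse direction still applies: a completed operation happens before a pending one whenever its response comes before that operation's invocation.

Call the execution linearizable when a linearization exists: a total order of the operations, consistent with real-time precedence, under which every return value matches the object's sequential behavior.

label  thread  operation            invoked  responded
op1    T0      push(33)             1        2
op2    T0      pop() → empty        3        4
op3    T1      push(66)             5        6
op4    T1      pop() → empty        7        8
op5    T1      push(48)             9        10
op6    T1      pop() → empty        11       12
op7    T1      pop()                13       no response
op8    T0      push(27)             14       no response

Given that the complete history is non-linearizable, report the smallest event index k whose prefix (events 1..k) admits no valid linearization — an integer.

4

a valid linearization of events 1..3 exists, for instance op1:
1. op1 push(33), leaving stack <33>
event 4 — op2's response, time 4 — after it, nothing linearizes
take op1, op2: step 2 already fails, because op2 pop() → empty cannot occur there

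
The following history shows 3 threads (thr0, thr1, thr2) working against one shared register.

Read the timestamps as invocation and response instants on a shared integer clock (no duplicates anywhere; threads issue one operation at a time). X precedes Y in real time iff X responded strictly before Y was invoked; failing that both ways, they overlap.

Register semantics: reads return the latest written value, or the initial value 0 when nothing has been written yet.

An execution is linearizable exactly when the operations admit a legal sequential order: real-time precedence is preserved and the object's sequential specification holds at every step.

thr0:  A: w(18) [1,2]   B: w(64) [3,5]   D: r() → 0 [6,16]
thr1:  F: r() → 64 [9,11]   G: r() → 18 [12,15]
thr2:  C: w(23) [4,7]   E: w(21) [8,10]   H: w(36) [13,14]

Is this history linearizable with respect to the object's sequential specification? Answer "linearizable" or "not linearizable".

not linearizable

events 1..14 are fine; event 15 — the response of G at time 15 — makes the prefix non-linearizable
7 completed operations, 8 real-time-consistent orders — every register replay fails
include/drop combinations of the 1 pending operation (D) were all tried; none helps
for example A, B, C, E, F, G, H (pending dropped) fails at step 5: F r() → 64 is not legal there
for example A, B, C, E, F, H, G (pending dropped) fails at step 5: F r() → 64 is not legal there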